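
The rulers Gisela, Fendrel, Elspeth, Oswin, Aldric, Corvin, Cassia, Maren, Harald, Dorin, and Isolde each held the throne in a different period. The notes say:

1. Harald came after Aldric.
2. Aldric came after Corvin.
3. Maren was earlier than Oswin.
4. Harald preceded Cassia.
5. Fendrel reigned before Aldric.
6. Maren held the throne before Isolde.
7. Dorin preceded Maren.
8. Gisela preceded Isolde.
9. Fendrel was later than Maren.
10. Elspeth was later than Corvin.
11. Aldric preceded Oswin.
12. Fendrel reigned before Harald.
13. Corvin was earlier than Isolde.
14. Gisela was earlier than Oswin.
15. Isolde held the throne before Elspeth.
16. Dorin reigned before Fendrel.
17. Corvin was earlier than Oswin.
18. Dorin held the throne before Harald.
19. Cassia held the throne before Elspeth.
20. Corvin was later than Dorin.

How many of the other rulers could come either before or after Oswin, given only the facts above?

4

Forced before Oswin: Aldric, Corvin, Dorin, Fendrel, Gisela, and Maren.
That leaves Cassia, Elspeth, Harald, and Isolde with no forced order relative to Oswin — 4.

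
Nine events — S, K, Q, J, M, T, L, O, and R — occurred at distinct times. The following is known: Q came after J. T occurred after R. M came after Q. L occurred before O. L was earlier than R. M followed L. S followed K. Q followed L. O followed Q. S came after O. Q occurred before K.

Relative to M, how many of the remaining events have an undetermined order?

Forced before M: J, L, and Q.
That leaves K, O, R, S, and T with no forced order relative to M — 5.

5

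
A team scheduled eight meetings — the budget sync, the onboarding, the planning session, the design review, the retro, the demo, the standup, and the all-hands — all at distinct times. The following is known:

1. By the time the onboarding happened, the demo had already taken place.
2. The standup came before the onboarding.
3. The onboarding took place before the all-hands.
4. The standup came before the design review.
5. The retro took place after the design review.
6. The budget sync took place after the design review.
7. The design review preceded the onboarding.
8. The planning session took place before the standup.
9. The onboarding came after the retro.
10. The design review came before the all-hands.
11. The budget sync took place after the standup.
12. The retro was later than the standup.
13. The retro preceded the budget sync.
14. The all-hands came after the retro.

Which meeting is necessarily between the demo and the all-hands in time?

Tracing the constraints gives the demo → the onboarding → the all-hands, so the onboarding sits after the demo and before the all-hands.
No other meeting is forced both after the demo and before the all-hands.

the onboarding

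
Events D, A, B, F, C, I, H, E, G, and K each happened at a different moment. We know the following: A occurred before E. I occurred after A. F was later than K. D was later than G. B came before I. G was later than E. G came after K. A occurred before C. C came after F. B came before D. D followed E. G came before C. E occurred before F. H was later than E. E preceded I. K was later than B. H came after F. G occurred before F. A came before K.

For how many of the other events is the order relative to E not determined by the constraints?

Forced before E: A; forced after E: C, D, F, G, H, and I.
That leaves B and K with no forced order relative to E — 2.

2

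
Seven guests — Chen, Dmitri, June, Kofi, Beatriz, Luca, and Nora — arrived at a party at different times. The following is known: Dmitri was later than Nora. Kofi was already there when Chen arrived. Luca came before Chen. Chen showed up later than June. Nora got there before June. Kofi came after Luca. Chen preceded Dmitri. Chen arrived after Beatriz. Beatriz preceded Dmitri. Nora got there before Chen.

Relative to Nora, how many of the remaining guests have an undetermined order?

3

Forced after Nora: Chen, Dmitri, and June.
That leaves Beatriz, Kofi, and Luca with no forced order relative to Nora — 3.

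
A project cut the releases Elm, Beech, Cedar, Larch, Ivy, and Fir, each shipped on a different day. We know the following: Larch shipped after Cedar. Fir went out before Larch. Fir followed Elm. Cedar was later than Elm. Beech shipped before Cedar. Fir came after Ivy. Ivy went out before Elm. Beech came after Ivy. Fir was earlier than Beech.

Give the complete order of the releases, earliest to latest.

The constraints fix every adjacent pair, so only one ordering works:
Ivy → Elm → Fir → Beech → Cedar → Larch.

Ivy, Elm, Fir, Beech, Cedar, Larch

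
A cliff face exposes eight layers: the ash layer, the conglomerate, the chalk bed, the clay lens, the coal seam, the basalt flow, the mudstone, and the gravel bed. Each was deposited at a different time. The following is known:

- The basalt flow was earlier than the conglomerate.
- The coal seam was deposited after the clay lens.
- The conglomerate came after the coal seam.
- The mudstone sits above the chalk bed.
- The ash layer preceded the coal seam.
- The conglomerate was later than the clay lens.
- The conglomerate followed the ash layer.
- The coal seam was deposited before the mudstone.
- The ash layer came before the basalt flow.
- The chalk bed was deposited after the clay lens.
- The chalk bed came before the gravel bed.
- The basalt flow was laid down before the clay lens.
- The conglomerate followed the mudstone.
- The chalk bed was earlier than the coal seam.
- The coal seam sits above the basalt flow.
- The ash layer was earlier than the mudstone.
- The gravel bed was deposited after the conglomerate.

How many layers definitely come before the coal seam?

4

Directly stated before the coal seam: the ash layer, the basalt flow, the chalk bed, and the clay lens.
That's the ash layer, the basalt flow, the chalk bed, and the clay lens — 4 in all.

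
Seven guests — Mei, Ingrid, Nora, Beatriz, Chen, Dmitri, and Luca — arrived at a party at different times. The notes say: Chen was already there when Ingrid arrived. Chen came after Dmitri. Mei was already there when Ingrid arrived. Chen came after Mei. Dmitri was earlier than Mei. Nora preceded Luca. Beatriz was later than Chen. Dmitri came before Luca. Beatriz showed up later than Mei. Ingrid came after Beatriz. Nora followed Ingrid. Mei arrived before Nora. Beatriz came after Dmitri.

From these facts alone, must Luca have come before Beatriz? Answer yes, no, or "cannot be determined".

no

Tracing the constraints gives Beatriz → Ingrid → Nora → Luca, so Beatriz must come before Luca.
That means Luca cannot be before Beatriz.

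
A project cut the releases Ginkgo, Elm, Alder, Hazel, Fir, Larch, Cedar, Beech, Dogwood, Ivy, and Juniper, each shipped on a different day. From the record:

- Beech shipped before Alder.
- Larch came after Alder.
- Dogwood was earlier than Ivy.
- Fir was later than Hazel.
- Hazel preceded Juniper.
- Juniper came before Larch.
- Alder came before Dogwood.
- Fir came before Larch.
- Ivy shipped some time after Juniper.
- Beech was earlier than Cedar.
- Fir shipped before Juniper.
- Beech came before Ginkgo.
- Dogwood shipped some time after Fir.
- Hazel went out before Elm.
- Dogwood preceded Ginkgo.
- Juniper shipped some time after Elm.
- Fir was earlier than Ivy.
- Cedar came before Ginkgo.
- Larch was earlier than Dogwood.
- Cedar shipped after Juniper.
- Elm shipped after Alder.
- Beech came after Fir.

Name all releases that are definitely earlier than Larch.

Alder, Beech, Elm, Fir, Hazel, Juniper

Directly stated before Larch: Alder, Fir, and Juniper.
Beech reaches Larch via Beech → Alder → Larch.
Elm reaches Larch via Elm → Juniper → Larch.
Hazel reaches Larch via Hazel → Fir → Larch.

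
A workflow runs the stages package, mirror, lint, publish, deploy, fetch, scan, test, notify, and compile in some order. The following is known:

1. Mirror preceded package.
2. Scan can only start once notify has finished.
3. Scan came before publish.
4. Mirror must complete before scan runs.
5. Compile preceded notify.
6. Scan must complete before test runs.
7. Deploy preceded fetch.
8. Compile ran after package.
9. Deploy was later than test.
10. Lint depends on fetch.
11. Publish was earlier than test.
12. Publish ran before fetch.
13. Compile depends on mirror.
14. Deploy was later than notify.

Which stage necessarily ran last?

lint

Every other stage has a chain of constraints placing it before lint, so lint is last.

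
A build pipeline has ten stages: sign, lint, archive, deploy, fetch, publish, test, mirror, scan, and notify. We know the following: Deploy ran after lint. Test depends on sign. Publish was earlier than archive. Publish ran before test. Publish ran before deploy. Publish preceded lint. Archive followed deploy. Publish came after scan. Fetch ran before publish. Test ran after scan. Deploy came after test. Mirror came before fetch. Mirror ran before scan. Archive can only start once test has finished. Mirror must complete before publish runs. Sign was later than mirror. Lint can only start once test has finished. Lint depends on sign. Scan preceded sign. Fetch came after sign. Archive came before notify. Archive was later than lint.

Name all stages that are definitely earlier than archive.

Directly stated before archive: deploy, lint, publish, and test.
Fetch reaches archive via fetch → publish → archive.
Mirror reaches archive via mirror → publish → archive.
Scan reaches archive via scan → test → archive.
Likewise sign reaches archive by chaining the stated constraints.
No chain forces notify ahead of archive.

deploy, fetch, lint, mirror, publish, scan, sign, test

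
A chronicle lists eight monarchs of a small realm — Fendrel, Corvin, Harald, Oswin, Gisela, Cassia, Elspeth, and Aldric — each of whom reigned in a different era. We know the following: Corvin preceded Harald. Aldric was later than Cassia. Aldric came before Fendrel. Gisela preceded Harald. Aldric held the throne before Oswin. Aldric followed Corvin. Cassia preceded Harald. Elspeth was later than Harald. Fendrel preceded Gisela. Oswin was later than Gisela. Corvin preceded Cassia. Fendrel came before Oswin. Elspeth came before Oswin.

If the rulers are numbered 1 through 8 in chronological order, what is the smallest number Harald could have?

Aldric, Cassia, Corvin, Fendrel, and Gisela must all come before Harald — 5 forced predecessors.
Nothing else is forced ahead of Harald, so their earliest slot is position 5 + 1 = 6.

6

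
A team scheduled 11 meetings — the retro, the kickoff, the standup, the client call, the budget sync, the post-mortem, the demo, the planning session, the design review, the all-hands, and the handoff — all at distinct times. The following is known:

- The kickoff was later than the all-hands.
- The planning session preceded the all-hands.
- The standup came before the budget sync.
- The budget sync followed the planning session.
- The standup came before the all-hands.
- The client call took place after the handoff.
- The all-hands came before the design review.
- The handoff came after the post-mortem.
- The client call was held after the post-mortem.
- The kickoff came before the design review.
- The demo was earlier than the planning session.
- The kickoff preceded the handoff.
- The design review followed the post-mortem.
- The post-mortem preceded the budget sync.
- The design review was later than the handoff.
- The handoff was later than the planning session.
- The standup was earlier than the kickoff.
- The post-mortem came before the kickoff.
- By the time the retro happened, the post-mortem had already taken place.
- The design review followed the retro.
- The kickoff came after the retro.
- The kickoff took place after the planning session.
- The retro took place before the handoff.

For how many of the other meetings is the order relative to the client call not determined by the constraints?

2

Forced before the client call: the all-hands, the demo, the handoff, the kickoff, the planning session, the post-mortem, the retro, and the standup.
That leaves the budget sync and the design review with no forced order relative to the client call — 2.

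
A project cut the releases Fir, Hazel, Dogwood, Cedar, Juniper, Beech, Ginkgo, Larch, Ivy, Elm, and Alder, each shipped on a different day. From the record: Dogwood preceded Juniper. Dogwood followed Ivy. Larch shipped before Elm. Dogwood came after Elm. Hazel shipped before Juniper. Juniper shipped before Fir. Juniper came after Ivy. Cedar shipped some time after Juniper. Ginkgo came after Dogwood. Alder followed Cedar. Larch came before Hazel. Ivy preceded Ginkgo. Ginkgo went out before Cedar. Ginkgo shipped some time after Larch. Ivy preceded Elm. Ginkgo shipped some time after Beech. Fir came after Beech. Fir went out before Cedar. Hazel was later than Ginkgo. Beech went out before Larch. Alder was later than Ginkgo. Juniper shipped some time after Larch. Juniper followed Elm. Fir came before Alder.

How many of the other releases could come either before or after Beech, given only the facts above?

1

Forced after Beech: Alder, Cedar, Dogwood, Elm, Fir, Ginkgo, Hazel, Juniper, and Larch.
That leaves Ivy with no forced order relative to Beech — 1.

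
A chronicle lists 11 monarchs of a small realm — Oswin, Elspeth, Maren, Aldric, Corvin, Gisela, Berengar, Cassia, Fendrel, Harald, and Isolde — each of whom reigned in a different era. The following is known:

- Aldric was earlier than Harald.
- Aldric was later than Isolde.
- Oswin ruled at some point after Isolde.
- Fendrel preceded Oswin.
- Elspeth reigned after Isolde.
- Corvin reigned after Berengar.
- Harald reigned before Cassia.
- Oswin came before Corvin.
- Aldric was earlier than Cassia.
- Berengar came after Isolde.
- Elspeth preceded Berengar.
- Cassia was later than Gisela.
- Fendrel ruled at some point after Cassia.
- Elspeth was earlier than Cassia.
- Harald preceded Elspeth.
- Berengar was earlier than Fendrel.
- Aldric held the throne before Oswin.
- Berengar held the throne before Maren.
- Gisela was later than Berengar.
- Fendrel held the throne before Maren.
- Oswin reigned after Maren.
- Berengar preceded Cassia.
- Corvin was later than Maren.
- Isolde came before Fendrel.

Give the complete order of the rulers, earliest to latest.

The constraints fix every adjacent pair, so only one ordering works:
Isolde → Aldric → Harald → Elspeth → Berengar → Gisela → Cassia → Fendrel → Maren → Oswin → Corvin.

Isolde, Aldric, Harald, Elspeth, Berengar, Gisela, Cassia, Fendrel, Maren, Oswin, Corvin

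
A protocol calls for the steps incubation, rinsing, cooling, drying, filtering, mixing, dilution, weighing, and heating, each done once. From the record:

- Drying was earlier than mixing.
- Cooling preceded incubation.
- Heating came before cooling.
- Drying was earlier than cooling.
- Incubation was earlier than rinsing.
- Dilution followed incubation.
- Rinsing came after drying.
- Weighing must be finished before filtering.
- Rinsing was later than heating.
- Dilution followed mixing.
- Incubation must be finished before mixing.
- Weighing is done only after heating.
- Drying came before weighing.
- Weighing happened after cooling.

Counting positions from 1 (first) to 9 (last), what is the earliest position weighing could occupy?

4

Cooling, drying, and heating must all come before weighing — 3 forced predecessors.
Nothing else is forced ahead of weighing, so its earliest slot is position 3 + 1 = 4.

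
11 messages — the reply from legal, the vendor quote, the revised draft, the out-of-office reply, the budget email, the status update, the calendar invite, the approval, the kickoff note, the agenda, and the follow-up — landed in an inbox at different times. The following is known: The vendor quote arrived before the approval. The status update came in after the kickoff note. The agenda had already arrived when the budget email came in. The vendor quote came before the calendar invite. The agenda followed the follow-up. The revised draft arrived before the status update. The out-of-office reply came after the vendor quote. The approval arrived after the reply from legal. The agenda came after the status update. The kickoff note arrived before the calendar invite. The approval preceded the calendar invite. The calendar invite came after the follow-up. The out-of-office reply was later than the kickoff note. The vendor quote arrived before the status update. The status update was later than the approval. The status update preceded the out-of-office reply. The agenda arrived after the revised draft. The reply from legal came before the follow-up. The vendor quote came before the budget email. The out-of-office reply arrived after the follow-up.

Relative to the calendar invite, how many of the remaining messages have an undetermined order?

Forced before the calendar invite: the approval, the follow-up, the kickoff note, the reply from legal, and the vendor quote.
That leaves the agenda, the budget email, the out-of-office reply, the revised draft, and the status update with no forced order relative to the calendar invite — 5.

5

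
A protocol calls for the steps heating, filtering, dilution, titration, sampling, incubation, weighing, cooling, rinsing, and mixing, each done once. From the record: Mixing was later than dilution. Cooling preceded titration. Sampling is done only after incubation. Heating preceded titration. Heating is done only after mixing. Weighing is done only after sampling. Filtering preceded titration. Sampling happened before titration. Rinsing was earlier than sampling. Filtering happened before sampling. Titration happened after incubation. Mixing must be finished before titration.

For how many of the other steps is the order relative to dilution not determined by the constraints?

6

Forced after dilution: heating, mixing, and titration.
That leaves cooling, filtering, incubation, rinsing, sampling, and weighing with no forced order relative to dilution — 6.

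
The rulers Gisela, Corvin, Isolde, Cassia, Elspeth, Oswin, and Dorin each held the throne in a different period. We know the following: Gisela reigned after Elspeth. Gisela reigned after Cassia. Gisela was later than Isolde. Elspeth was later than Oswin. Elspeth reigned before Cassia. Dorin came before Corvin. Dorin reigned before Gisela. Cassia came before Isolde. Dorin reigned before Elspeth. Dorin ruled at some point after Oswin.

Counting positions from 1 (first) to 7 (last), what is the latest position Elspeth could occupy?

Elspeth must come before Cassia, Gisela, and Isolde — 3 rulers forced after them.
Everything else can be placed before Elspeth in some valid order, so Elspeth can sit as late as position 7 − 3 = 4.

4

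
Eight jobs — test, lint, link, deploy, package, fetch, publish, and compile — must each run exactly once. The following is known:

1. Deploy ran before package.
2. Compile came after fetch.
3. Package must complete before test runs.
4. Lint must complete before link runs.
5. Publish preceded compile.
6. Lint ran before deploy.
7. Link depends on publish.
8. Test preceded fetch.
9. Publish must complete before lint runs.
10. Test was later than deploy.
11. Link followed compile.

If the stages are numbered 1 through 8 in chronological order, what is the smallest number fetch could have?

Deploy, lint, package, publish, and test must all come before fetch — 5 forced predecessors.
Nothing else is forced ahead of fetch, so its earliest slot is position 5 + 1 = 6.

6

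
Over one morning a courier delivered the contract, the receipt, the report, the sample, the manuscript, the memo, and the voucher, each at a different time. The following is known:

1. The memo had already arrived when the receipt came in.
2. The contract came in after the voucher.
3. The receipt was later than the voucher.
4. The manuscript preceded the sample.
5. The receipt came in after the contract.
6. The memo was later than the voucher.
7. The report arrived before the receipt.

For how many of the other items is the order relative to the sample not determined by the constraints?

5

Forced before the sample: the manuscript.
That leaves the contract, the memo, the receipt, the report, and the voucher with no forced order relative to the sample — 5.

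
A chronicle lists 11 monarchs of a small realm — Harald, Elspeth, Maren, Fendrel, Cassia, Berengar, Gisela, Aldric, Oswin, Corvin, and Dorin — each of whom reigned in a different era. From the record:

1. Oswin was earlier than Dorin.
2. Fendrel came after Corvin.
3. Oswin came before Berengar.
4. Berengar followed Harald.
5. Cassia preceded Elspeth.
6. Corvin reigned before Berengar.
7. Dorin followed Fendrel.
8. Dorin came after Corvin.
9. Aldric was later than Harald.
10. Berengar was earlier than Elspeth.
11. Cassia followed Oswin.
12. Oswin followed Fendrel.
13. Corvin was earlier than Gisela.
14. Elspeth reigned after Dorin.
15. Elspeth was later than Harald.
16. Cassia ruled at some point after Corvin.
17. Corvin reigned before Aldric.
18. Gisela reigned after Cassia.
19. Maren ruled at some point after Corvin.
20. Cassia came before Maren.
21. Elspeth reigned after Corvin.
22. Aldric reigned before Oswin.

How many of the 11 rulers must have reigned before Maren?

6

Directly stated before Maren: Cassia and Corvin.
Aldric reaches Maren via Aldric → Oswin → Cassia → Maren.
Fendrel reaches Maren via Fendrel → Oswin → Cassia → Maren.
Harald reaches Maren via Harald → Aldric → Oswin → Cassia → Maren.
Likewise Oswin reaches Maren by chaining the stated constraints.
That's Aldric, Cassia, Corvin, Fendrel, Harald, and Oswin — 6 in all.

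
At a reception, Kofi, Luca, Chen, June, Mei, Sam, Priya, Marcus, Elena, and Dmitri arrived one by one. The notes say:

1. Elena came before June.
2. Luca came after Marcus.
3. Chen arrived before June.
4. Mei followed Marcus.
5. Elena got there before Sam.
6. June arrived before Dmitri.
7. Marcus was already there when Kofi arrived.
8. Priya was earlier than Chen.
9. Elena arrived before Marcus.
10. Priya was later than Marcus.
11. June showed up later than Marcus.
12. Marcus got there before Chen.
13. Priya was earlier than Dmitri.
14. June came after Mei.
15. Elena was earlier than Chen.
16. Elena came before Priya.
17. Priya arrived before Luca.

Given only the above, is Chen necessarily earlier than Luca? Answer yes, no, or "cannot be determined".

cannot be determined

No chain of stated constraints runs from Chen to Luca, and none runs from Luca to Chen either.
So the relative order of Chen and Luca is not fixed by the given facts.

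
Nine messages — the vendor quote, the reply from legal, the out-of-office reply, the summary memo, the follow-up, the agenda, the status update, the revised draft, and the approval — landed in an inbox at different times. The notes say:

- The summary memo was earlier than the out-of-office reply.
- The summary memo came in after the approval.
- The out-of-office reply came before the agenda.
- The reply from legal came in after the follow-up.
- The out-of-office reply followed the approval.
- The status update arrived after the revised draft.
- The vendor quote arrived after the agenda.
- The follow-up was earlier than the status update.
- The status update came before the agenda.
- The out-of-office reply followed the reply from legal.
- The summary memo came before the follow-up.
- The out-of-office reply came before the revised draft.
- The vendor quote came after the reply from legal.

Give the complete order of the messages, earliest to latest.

the approval, the summary memo, the follow-up, the reply from legal, the out-of-office reply, the revised draft, the status update, the agenda, the vendor quote

The constraints fix every adjacent pair, so only one ordering works:
the approval → the summary memo → the follow-up → the reply from legal → the out-of-office reply → the revised draft → the status update → the agenda → the vendor quote.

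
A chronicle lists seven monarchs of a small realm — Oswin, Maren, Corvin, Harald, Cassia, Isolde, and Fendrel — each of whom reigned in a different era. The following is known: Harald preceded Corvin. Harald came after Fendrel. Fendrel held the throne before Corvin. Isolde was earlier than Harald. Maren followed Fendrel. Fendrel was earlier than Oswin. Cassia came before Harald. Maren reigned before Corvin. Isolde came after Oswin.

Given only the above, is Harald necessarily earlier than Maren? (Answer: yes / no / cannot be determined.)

cannot be determined

No chain of stated constraints runs from Harald to Maren, and none runs from Maren to Harald either.
So the relative order of Harald and Maren is not fixed by the given facts.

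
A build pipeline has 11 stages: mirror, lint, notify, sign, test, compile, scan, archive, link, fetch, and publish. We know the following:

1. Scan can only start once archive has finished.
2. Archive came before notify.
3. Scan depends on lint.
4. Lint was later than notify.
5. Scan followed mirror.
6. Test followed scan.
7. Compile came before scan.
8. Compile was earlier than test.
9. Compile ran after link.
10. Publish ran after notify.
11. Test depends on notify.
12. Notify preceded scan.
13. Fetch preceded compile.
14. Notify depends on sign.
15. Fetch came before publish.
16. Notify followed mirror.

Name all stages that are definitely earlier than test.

Directly stated before test: compile, notify, and scan.
Archive reaches test via archive → notify → test.
Fetch reaches test via fetch → compile → test.
Link reaches test via link → compile → test.
Likewise lint, mirror, and sign each reach test by chaining the stated constraints.
No chain forces publish ahead of test.

archive, compile, fetch, link, lint, mirror, notify, scan, sign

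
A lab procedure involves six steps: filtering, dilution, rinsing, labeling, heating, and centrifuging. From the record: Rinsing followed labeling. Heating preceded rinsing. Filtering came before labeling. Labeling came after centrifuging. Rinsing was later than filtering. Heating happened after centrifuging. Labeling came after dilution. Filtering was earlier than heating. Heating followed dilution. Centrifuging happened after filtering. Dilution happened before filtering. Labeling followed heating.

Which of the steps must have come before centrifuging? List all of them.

Directly stated before centrifuging: filtering.
Dilution reaches centrifuging via dilution → filtering → centrifuging.

dilution, filtering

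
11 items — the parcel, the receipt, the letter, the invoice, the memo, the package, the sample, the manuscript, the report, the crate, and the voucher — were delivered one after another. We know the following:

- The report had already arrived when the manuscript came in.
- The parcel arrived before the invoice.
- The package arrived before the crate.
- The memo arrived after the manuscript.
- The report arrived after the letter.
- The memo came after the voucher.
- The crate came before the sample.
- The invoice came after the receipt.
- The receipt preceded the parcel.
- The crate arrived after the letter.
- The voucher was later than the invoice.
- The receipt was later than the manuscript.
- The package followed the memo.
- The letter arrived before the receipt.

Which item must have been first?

the letter

The letter has a chain of constraints placing it before every other item, so the letter must be first.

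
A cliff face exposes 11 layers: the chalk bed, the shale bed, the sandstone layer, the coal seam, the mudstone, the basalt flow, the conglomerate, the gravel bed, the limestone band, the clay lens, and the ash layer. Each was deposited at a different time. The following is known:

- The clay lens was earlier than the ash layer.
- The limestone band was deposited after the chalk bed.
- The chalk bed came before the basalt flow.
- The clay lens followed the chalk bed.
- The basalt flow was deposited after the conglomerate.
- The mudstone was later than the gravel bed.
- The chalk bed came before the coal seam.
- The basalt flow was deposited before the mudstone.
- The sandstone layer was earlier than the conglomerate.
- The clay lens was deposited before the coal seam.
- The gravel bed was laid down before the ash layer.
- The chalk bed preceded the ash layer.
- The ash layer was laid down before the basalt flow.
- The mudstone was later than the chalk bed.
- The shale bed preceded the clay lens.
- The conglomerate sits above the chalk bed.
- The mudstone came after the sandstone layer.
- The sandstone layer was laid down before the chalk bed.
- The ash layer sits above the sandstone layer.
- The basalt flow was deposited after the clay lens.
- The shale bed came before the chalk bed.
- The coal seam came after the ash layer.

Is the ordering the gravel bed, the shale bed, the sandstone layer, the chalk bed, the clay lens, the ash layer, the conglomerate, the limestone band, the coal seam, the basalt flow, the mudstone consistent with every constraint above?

yes

Check each stated constraint against the proposed order — e.g. the sandstone layer is ahead of the mudstone; the gravel bed is ahead of the mudstone. Every pair is in the required order; nothing is violated.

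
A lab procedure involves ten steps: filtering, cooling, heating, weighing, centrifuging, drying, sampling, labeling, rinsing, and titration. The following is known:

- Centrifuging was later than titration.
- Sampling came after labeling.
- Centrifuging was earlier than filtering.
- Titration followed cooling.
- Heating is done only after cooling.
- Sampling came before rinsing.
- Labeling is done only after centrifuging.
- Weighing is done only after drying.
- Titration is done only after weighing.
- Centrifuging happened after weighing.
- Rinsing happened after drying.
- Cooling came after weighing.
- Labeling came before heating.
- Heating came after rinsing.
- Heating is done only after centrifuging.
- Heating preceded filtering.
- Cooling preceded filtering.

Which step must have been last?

filtering

Every other step has a chain of constraints placing it before filtering, so filtering is last.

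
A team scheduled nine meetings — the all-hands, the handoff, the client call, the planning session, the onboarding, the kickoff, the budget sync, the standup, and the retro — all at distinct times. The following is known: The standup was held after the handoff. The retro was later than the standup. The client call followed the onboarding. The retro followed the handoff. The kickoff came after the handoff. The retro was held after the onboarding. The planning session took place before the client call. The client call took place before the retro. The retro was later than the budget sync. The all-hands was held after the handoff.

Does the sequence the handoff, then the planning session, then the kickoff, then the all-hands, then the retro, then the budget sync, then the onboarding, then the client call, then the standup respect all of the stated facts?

no

The constraints require the onboarding before the retro, but in the proposed sequence the retro appears ahead of the onboarding. That one violation is enough.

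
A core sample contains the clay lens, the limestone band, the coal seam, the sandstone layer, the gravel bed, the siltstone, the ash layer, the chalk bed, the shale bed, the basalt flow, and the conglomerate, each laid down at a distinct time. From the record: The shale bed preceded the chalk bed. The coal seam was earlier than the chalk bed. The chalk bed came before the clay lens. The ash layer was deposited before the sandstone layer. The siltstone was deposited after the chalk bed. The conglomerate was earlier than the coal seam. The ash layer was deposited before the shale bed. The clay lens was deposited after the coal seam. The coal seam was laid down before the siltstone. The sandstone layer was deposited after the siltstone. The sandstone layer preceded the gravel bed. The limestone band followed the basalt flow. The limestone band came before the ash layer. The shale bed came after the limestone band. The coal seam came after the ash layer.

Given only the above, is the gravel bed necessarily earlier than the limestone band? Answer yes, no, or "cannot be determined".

Tracing the constraints gives the limestone band → the ash layer → the sandstone layer → the gravel bed, so the limestone band must come before the gravel bed.
That means the gravel bed cannot be before the limestone band.

no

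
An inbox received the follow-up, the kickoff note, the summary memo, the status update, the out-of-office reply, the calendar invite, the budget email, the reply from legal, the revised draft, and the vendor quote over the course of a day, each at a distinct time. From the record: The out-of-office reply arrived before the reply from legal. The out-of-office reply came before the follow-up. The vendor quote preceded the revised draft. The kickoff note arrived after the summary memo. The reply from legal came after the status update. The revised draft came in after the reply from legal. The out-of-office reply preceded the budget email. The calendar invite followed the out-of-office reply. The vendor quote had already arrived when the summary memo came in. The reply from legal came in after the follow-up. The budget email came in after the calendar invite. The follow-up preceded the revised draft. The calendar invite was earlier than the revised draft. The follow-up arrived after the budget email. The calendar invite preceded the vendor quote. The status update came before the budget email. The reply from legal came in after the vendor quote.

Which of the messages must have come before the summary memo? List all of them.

the calendar invite, the out-of-office reply, the vendor quote

Directly stated before the summary memo: the vendor quote.
The calendar invite reaches the summary memo via the calendar invite → the vendor quote → the summary memo.
The out-of-office reply reaches the summary memo via the out-of-office reply → the calendar invite → the vendor quote → the summary memo.
No chain forces the reply from legal (or any of the others) ahead of the summary memo.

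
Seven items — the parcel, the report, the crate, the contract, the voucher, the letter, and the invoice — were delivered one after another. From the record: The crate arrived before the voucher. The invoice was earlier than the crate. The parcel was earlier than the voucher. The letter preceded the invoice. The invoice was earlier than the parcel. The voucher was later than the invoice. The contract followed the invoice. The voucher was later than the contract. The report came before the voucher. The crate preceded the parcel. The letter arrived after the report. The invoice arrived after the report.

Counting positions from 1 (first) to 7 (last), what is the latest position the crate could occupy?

The crate must come before the parcel and the voucher — 2 items forced after it.
Everything else can be placed before the crate in some valid order, so the crate can sit as late as position 7 − 2 = 5.

5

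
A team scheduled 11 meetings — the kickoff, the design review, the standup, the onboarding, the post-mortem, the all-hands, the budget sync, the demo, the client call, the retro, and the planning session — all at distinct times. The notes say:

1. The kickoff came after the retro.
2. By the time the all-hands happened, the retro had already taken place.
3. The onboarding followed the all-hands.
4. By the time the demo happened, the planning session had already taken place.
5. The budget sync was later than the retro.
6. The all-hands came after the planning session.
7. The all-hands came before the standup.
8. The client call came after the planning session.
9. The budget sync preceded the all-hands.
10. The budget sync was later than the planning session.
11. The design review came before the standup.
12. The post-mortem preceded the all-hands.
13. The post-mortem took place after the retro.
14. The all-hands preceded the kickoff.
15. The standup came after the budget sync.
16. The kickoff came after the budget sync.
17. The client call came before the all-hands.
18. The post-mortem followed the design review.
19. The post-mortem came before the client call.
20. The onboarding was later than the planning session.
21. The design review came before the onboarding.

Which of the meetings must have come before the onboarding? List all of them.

Directly stated before the onboarding: the all-hands, the design review, and the planning session.
The budget sync reaches the onboarding via the budget sync → the all-hands → the onboarding.
The client call reaches the onboarding via the client call → the all-hands → the onboarding.
The post-mortem reaches the onboarding via the post-mortem → the all-hands → the onboarding.
Likewise the retro reaches the onboarding by chaining the stated constraints.

the all-hands, the budget sync, the client call, the design review, the planning session, the post-mortem, the retro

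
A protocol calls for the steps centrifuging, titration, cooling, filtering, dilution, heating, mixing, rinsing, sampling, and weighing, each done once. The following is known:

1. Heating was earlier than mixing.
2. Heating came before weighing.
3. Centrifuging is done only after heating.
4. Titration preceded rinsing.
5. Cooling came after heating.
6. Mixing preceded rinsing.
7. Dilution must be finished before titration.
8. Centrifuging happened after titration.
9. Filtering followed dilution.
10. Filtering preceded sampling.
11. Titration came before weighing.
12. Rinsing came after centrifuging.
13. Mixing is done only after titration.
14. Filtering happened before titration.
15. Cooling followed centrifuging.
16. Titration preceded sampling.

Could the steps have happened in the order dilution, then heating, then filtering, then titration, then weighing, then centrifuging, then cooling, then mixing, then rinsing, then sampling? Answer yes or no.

yes

Check each stated constraint against the proposed order — e.g. titration is ahead of sampling; filtering is ahead of sampling. Every pair is in the required order; nothing is violated.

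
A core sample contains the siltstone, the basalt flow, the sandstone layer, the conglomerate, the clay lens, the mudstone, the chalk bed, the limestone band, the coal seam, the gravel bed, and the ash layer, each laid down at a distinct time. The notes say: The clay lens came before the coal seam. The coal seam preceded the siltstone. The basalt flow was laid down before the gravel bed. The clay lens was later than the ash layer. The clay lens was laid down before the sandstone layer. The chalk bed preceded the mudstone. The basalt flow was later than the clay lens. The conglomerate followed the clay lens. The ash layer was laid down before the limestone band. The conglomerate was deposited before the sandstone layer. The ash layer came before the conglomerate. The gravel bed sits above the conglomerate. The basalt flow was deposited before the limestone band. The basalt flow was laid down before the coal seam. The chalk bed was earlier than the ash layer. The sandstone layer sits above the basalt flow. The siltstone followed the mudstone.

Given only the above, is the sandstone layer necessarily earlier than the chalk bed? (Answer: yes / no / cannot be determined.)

no

Tracing the constraints gives the chalk bed → the ash layer → the conglomerate → the sandstone layer, so the chalk bed must come before the sandstone layer.
That means the sandstone layer cannot be before the chalk bed.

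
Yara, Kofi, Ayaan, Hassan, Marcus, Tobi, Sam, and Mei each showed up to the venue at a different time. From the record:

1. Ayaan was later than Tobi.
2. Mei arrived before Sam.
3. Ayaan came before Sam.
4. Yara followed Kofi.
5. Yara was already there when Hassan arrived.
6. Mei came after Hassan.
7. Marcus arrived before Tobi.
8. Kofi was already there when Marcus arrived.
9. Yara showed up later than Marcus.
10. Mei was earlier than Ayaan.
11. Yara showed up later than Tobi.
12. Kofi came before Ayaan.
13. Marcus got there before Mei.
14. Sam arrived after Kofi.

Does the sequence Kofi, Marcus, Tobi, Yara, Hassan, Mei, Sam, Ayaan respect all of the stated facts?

The constraints require Ayaan before Sam, but in the proposed sequence Sam appears ahead of Ayaan. That one violation is enough.

no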